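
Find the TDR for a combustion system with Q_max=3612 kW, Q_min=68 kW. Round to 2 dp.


TDR = Q_max / Q_min
TDR = 3612 / 68 = 53.12


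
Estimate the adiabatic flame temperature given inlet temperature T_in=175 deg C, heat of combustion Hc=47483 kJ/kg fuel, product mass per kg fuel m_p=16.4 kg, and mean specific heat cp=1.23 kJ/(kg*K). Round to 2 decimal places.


T_ad = T_in + Hc / (m_p * cp)
Denominator = 16.4 * 1.23 = 20.1720
Temperature rise = 47483 / 20.1720 = 2353.91 K
T_ad = 175 + 2353.91 = 2528.91 deg C


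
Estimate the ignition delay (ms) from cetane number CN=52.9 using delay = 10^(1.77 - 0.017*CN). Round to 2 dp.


delay = 10^(1.77 - 0.017*CN)
Exponent = 1.77 - 0.017*52.9 = 0.8707
delay = 10^0.8707 = 7.43 ms


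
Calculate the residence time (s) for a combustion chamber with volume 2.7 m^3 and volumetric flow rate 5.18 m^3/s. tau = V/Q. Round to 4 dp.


tau = V / Q_flow
tau = 2.7 / 5.18 = 0.5212 s


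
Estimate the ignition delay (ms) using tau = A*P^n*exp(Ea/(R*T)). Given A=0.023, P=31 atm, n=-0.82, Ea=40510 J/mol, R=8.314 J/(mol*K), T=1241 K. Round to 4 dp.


tau = A * P^n * exp(Ea/(R*T))
P^n = 31^(-0.82) = 0.05985265
Ea/(R*T) = 40510/(8.314*1241) = 3.926273
exp(Ea/(R*T)) = 50.717577
tau = 0.023 * 0.05985265 * 50.717577 = 0.0698 ms


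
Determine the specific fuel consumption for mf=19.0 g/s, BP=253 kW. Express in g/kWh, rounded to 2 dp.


SFC = (mf / BP) * 3600
Rate = 19.0 / 253 = 0.075099 g/(s*kW)
SFC = 0.075099 * 3600 = 270.36 g/kWh


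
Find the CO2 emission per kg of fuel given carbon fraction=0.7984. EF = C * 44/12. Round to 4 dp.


EF = C_frac * (M_CO2 / M_C)
EF = 0.7984 * (44/12)
EF = 0.7984 * 3.666667 = 2.9275 kg_CO2/kg_fuel


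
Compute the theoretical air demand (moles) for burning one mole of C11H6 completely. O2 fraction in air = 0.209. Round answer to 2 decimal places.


Balanced combustion: C11H6 + 12.5 O2 -> 11 CO2 + 3 H2O
O2 needed = C + H/4 = 11 + 6/4 = 12.50 moles
Air moles = O2 / 0.209 = 12.50 / 0.209 = 59.81 moles air


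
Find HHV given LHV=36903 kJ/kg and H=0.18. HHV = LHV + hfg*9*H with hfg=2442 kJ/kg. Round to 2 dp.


HHV = LHV + hfg * 9 * H
Water addition = 2442 * 9 * 0.18 = 3956.040 kJ/kg
HHV = 36903 + 3956.040 = 40859.04 kJ/kg


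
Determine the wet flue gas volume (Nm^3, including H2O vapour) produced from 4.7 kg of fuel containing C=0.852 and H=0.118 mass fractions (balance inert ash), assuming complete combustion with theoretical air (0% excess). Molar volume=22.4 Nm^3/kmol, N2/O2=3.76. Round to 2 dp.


Per kg fuel: CO2 = (C/12 kmol)*22.4 = (0.852/12)*22.4 = 1.59040 Nm^3
Per kg fuel: H2O = (H/2 kmol)*22.4 = (0.118/2)*22.4 = 1.32160 Nm^3
O2 needed per kg fuel = C/12 + H/4 = 0.852/12 + 0.118/4 = 0.10050000 kmol
Per kg fuel: N2 = O2*3.76*22.4 = 0.10050000*3.76*22.4 = 8.46451 Nm^3
Total per kg = 1.59040 + 1.32160 + 8.46451 = 11.37651 Nm^3
Total = 11.37651 * 4.7 = 53.47 Nm^3


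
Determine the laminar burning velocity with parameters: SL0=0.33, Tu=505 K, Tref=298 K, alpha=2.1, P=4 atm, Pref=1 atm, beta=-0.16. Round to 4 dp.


SL = SL0 * (Tu/Tref)^alpha * (P/Pref)^beta
T ratio = 505/298 = 1.69463087
(T ratio)^alpha = 1.69463087^2.1 = 3.027316
(P/Pref)^beta = 4^(-0.16) = 0.801070
SL = 0.33 * 3.027316 * 0.801070 = 0.8003 m/s


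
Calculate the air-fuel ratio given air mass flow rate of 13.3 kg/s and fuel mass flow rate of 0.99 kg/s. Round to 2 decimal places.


AFR = m_air / m_fuel
AFR = 13.3 / 0.99 = 13.43


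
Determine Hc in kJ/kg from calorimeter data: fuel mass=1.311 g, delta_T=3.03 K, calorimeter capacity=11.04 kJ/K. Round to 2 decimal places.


Hc = C_cal * delta_T / m_fuel
Q_released = 11.04 * 3.03 = 33.4512 kJ
m_fuel = 1.311 g = 1.311/1000 kg = 0.001311 kg
Hc = 33.4512 / 0.001311 = 25515.79 kJ/kg


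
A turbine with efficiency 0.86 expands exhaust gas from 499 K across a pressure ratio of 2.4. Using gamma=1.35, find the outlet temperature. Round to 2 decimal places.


T_out = T_in * (1 - eta * (1 - PR^(-(gamma-1)/gamma)))
Exponent = -(1.35-1)/1.35 = -0.25925926
PR^exp = 2.4^(-0.25925926) = 0.79694200
Factor = 1 - 0.86*(1 - 0.79694200) = 0.82537012
T_out = 499 * 0.82537012 = 411.86 K


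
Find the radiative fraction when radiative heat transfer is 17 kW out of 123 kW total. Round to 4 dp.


f_rad = Q_rad / Q_total
f_rad = 17 / 123 = 0.1382


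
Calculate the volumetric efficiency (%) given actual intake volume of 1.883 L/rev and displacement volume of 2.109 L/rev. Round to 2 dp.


eta_v = (V_actual / V_disp) * 100
Ratio = 1.883 / 2.109 = 0.8928
eta_v = 0.8928 * 100 = 89.28%


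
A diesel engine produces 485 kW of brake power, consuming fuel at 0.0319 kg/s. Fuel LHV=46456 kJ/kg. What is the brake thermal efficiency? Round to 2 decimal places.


eta_BTE = (BP / (mf * LHV)) * 100
Denominator = 0.0319 * 46456 = 1481.9464 kW
eta_BTE = (485 / 1481.9464) * 100 = 32.73%


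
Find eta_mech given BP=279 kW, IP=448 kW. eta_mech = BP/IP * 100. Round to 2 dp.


eta_mech = (BP / IP) * 100
Ratio = 279 / 448 = 0.6228
eta_mech = 0.6228 * 100 = 62.28%


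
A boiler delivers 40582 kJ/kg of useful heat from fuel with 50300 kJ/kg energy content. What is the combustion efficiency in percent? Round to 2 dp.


Efficiency = (Q_useful / Q_fuel) * 100
Efficiency = (40582 / 50300) * 100
Efficiency = 0.8068 * 100 = 80.68%


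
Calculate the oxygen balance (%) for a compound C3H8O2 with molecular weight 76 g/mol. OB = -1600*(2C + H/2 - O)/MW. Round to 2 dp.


OB = -1600 * (2C + H/2 - O) / MW
Inner = 2*3 + 8/2 - 2 = 8.00
OB = -1600 * 8.00 / 76 = -168.42%


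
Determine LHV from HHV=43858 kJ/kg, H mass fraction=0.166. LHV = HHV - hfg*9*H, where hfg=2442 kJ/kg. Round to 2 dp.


LHV = HHV - hfg * 9 * H
Water correction = 2442 * 9 * 0.166 = 3648.348 kJ/kg
LHV = 43858 - 3648.348 = 40209.65 kJ/kg


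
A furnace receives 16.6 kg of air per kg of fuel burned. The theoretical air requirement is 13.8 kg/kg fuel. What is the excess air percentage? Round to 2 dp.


Excess air = actual - stoichiometric = 16.6 - 13.8 = 2.80 kg/kg fuel
Excess air % = (excess / stoich) * 100 = (2.80 / 13.8) * 100 = 20.29%


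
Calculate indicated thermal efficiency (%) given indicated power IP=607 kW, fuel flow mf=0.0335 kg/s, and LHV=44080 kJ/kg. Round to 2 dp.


eta_ith = (IP / (mf * LHV)) * 100
Denominator = 0.0335 * 44080 = 1476.6800 kW
eta_ith = (607 / 1476.6800) * 100 = 41.11%


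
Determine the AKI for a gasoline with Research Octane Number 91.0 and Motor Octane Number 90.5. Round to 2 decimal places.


AKI = (RON + MON) / 2
AKI = (91.0 + 90.5) / 2
AKI = 181.5 / 2 = 90.75


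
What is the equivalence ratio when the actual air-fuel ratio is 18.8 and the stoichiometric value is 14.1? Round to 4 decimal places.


phi = AFR_stoich / AFR_actual
phi = 14.1 / 18.8 = 0.7500


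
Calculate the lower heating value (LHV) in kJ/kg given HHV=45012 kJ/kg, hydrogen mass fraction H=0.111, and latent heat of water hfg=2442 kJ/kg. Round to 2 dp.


LHV = HHV - hfg * 9 * H
Water correction = 2442 * 9 * 0.111 = 2439.558 kJ/kg
LHV = 45012 - 2439.558 = 42572.44 kJ/kg


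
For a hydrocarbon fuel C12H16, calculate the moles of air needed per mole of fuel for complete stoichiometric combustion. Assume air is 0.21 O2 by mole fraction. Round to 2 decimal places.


Balanced combustion: C12H16 + 16 O2 -> 12 CO2 + 8 H2O
O2 needed = C + H/4 = 12 + 16/4 = 16.00 moles
Air moles = O2 / 0.21 = 16.00 / 0.21 = 76.19 moles air


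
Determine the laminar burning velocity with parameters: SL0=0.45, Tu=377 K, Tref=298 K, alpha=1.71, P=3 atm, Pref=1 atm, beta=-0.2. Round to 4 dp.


SL = SL0 * (Tu/Tref)^alpha * (P/Pref)^beta
T ratio = 377/298 = 1.26510067
(T ratio)^alpha = 1.26510067^1.71 = 1.494975
(P/Pref)^beta = 3^(-0.2) = 0.802742
SL = 0.45 * 1.494975 * 0.802742 = 0.5400 m/s


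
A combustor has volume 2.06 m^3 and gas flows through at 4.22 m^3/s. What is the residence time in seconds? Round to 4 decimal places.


tau = V / Q_flow
tau = 2.06 / 4.22 = 0.4882 s


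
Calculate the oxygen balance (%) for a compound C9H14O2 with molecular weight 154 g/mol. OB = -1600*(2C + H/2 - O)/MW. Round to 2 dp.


OB = -1600 * (2C + H/2 - O) / MW
Inner = 2*9 + 14/2 - 2 = 23.00
OB = -1600 * 23.00 / 154 = -238.96%


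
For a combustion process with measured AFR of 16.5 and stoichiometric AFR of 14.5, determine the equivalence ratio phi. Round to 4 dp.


phi = AFR_stoich / AFR_actual
phi = 14.5 / 16.5 = 0.8788


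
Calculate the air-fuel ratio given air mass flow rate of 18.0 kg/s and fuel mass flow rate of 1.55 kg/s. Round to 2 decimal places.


AFR = m_air / m_fuel
AFR = 18.0 / 1.55 = 11.61


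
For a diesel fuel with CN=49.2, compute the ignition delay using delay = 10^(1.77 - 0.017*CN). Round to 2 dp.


delay = 10^(1.77 - 0.017*CN)
Exponent = 1.77 - 0.017*49.2 = 0.9336
delay = 10^0.9336 = 8.58 ms


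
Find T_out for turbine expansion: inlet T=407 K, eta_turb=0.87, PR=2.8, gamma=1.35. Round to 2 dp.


T_out = T_in * (1 - eta * (1 - PR^(-(gamma-1)/gamma)))
Exponent = -(1.35-1)/1.35 = -0.25925926
PR^exp = 2.8^(-0.25925926) = 0.76572026
Factor = 1 - 0.87*(1 - 0.76572026) = 0.79617663
T_out = 407 * 0.79617663 = 324.04 K


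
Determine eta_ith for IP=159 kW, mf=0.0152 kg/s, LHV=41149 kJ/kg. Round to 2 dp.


eta_ith = (IP / (mf * LHV)) * 100
Denominator = 0.0152 * 41149 = 625.4648 kW
eta_ith = (159 / 625.4648) * 100 = 25.42%


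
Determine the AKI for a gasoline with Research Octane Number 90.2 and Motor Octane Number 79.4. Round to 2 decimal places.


AKI = (RON + MON) / 2
AKI = (90.2 + 79.4) / 2
AKI = 169.6 / 2 = 84.80


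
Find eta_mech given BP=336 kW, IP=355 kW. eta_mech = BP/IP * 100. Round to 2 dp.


eta_mech = (BP / IP) * 100
Ratio = 336 / 355 = 0.9465
eta_mech = 0.9465 * 100 = 94.65%


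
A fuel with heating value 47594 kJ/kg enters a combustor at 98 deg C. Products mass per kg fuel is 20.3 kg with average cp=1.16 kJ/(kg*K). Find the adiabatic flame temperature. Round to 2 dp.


T_ad = T_in + Hc / (m_p * cp)
Denominator = 20.3 * 1.16 = 23.5480
Temperature rise = 47594 / 23.5480 = 2021.15 K
T_ad = 98 + 2021.15 = 2119.15 deg C


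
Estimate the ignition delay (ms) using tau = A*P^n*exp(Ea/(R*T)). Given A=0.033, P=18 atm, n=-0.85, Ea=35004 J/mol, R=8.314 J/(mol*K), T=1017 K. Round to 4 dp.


tau = A * P^n * exp(Ea/(R*T))
P^n = 18^(-0.85) = 0.08570741
Ea/(R*T) = 35004/(8.314*1017) = 4.139870
exp(Ea/(R*T)) = 62.794657
tau = 0.033 * 0.08570741 * 62.794657 = 0.1776 ms


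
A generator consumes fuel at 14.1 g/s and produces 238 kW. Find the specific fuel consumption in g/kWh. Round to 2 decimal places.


SFC = (mf / BP) * 3600
Rate = 14.1 / 238 = 0.059244 g/(s*kW)
SFC = 0.059244 * 3600 = 213.28 g/kWh


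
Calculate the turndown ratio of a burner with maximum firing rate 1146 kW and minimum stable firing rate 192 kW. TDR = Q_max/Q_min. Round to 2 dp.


TDR = Q_max / Q_min
TDR = 1146 / 192 = 5.97


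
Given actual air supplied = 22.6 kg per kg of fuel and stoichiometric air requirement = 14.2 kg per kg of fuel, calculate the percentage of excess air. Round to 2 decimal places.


Excess air = actual - stoichiometric = 22.6 - 14.2 = 8.40 kg/kg fuel
Excess air % = (excess / stoich) * 100 = (8.40 / 14.2) * 100 = 59.15%


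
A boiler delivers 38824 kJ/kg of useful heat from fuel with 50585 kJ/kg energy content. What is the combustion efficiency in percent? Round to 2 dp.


Efficiency = (Q_useful / Q_fuel) * 100
Efficiency = (38824 / 50585) * 100
Efficiency = 0.7675 * 100 = 76.75%


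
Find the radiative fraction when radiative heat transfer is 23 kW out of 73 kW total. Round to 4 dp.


f_rad = Q_rad / Q_total
f_rad = 23 / 73 = 0.3151


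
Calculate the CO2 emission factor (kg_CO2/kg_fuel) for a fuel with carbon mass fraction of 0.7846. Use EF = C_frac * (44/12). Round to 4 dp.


EF = C_frac * (M_CO2 / M_C)
EF = 0.7846 * (44/12)
EF = 0.7846 * 3.666667 = 2.8769 kg_CO2/kg_fuel


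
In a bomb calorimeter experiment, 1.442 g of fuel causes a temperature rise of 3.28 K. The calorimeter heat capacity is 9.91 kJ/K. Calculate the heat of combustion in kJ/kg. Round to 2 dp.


Hc = C_cal * delta_T / m_fuel
Q_released = 9.91 * 3.28 = 32.5048 kJ
m_fuel = 1.442 g = 1.442/1000 kg = 0.001442 kg
Hc = 32.5048 / 0.001442 = 22541.47 kJ/kg


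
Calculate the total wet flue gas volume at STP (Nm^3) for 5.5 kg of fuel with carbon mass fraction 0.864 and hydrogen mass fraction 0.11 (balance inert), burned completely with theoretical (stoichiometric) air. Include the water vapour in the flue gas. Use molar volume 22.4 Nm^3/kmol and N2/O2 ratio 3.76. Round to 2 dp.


Per kg fuel: CO2 = (C/12 kmol)*22.4 = (0.864/12)*22.4 = 1.61280 Nm^3
Per kg fuel: H2O = (H/2 kmol)*22.4 = (0.11/2)*22.4 = 1.23200 Nm^3
O2 needed per kg fuel = C/12 + H/4 = 0.864/12 + 0.11/4 = 0.09950000 kmol
Per kg fuel: N2 = O2*3.76*22.4 = 0.09950000*3.76*22.4 = 8.38029 Nm^3
Total per kg = 1.61280 + 1.23200 + 8.38029 = 11.22509 Nm^3
Total = 11.22509 * 5.5 = 61.74 Nm^3


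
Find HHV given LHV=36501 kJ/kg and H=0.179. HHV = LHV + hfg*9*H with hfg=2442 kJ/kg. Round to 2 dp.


HHV = LHV + hfg * 9 * H
Water addition = 2442 * 9 * 0.179 = 3934.062 kJ/kg
HHV = 36501 + 3934.062 = 40435.06 kJ/kg


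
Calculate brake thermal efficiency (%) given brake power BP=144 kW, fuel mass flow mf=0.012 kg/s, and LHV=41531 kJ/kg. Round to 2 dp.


eta_BTE = (BP / (mf * LHV)) * 100
Denominator = 0.012 * 41531 = 498.3720 kW
eta_BTE = (144 / 498.3720) * 100 = 28.89%


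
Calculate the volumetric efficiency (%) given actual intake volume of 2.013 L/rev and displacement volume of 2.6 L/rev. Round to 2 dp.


eta_v = (V_actual / V_disp) * 100
Ratio = 2.013 / 2.6 = 0.7742
eta_v = 0.7742 * 100 = 77.42%


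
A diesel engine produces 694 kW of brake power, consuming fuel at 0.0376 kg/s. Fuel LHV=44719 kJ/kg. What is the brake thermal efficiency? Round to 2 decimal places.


eta_BTE = (BP / (mf * LHV)) * 100
Denominator = 0.0376 * 44719 = 1681.4344 kW
eta_BTE = (694 / 1681.4344) * 100 = 41.27%


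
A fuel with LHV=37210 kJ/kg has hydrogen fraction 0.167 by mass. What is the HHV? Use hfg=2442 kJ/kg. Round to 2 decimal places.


HHV = LHV + hfg * 9 * H
Water addition = 2442 * 9 * 0.167 = 3670.326 kJ/kg
HHV = 37210 + 3670.326 = 40880.33 kJ/kg


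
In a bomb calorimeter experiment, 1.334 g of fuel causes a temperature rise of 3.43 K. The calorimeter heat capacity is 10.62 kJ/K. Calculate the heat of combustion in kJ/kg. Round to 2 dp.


Hc = C_cal * delta_T / m_fuel
Q_released = 10.62 * 3.43 = 36.4266 kJ
m_fuel = 1.334 g = 1.334/1000 kg = 0.001334 kg
Hc = 36.4266 / 0.001334 = 27306.30 kJ/kg


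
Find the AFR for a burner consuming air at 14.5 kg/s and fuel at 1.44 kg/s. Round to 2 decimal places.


AFR = m_air / m_fuel
AFR = 14.5 / 1.44 = 10.07


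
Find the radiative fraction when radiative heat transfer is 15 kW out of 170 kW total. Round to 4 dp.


f_rad = Q_rad / Q_total
f_rad = 15 / 170 = 0.0882


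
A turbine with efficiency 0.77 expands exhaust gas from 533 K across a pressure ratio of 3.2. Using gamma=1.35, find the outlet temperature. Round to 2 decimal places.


T_out = T_in * (1 - eta * (1 - PR^(-(gamma-1)/gamma)))
Exponent = -(1.35-1)/1.35 = -0.25925926
PR^exp = 3.2^(-0.25925926) = 0.73966521
Factor = 1 - 0.77*(1 - 0.73966521) = 0.79954221
T_out = 533 * 0.79954221 = 426.16 K


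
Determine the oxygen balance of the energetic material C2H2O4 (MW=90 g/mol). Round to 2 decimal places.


OB = -1600 * (2C + H/2 - O) / MW
Inner = 2*2 + 2/2 - 4 = 1.00
OB = -1600 * 1.00 / 90 = -17.78%


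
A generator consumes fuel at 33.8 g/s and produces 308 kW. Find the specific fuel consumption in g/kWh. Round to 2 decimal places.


SFC = (mf / BP) * 3600
Rate = 33.8 / 308 = 0.109740 g/(s*kW)
SFC = 0.109740 * 3600 = 395.06 g/kWh


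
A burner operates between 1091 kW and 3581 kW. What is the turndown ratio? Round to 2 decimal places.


TDR = Q_max / Q_min
TDR = 3581 / 1091 = 3.28


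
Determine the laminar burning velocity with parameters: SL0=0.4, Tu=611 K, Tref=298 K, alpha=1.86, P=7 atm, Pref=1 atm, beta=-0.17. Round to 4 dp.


SL = SL0 * (Tu/Tref)^alpha * (P/Pref)^beta
T ratio = 611/298 = 2.05033557
(T ratio)^alpha = 2.05033557^1.86 = 3.801845
(P/Pref)^beta = 7^(-0.17) = 0.718345
SL = 0.4 * 3.801845 * 0.718345 = 1.0924 m/s


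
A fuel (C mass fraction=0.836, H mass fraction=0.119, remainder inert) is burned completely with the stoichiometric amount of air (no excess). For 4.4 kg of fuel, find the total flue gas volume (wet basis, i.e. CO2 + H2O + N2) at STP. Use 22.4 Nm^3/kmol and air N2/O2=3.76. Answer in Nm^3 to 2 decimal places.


Per kg fuel: CO2 = (C/12 kmol)*22.4 = (0.836/12)*22.4 = 1.56053 Nm^3
Per kg fuel: H2O = (H/2 kmol)*22.4 = (0.119/2)*22.4 = 1.33280 Nm^3
O2 needed per kg fuel = C/12 + H/4 = 0.836/12 + 0.119/4 = 0.09941667 kmol
Per kg fuel: N2 = O2*3.76*22.4 = 0.09941667*3.76*22.4 = 8.37327 Nm^3
Total per kg = 1.56053 + 1.33280 + 8.37327 = 11.26660 Nm^3
Total = 11.26660 * 4.4 = 49.57 Nm^3


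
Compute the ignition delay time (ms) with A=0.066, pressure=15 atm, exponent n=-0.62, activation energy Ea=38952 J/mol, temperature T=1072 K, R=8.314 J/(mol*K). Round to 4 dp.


tau = A * P^n * exp(Ea/(R*T))
P^n = 15^(-0.62) = 0.18656210
Ea/(R*T) = 38952/(8.314*1072) = 4.370438
exp(Ea/(R*T)) = 79.078254
tau = 0.066 * 0.18656210 * 79.078254 = 0.9737 ms


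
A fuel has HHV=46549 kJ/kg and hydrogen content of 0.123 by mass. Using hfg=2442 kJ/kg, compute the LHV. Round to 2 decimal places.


LHV = HHV - hfg * 9 * H
Water correction = 2442 * 9 * 0.123 = 2703.294 kJ/kg
LHV = 46549 - 2703.294 = 43845.71 kJ/kg


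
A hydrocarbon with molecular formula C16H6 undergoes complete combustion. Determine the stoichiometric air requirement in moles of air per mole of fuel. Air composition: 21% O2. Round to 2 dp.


Balanced combustion: C16H6 + 17.5 O2 -> 16 CO2 + 3 H2O
O2 needed = C + H/4 = 16 + 6/4 = 17.50 moles
Air moles = O2 / 0.21 = 17.50 / 0.21 = 83.33 moles air


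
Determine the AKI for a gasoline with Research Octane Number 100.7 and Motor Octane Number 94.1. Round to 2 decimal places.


AKI = (RON + MON) / 2
AKI = (100.7 + 94.1) / 2
AKI = 194.8 / 2 = 97.40


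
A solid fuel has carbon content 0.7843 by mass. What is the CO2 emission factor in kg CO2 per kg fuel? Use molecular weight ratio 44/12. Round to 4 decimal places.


EF = C_frac * (M_CO2 / M_C)
EF = 0.7843 * (44/12)
EF = 0.7843 * 3.666667 = 2.8758 kg_CO2/kg_fuel


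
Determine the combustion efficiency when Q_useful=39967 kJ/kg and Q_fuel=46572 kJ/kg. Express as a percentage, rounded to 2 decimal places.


Efficiency = (Q_useful / Q_fuel) * 100
Efficiency = (39967 / 46572) * 100
Efficiency = 0.8582 * 100 = 85.82%


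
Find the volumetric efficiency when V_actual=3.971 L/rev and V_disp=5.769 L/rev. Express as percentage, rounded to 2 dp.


eta_v = (V_actual / V_disp) * 100
Ratio = 3.971 / 5.769 = 0.6883
eta_v = 0.6883 * 100 = 68.83%


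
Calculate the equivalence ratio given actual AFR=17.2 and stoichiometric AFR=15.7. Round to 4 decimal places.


phi = AFR_stoich / AFR_actual
phi = 15.7 / 17.2 = 0.9128


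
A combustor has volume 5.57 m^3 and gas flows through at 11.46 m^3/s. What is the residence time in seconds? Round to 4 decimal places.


tau = V / Q_flow
tau = 5.57 / 11.46 = 0.4860 s


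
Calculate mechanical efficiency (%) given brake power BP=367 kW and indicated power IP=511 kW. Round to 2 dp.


eta_mech = (BP / IP) * 100
Ratio = 367 / 511 = 0.7182
eta_mech = 0.7182 * 100 = 71.82%


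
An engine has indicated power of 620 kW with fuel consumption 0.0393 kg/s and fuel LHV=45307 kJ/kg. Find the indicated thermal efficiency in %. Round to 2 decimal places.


eta_ith = (IP / (mf * LHV)) * 100
Denominator = 0.0393 * 45307 = 1780.5651 kW
eta_ith = (620 / 1780.5651) * 100 = 34.82%


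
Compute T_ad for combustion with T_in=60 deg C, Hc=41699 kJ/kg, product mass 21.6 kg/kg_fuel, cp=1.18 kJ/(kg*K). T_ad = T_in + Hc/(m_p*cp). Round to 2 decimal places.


T_ad = T_in + Hc / (m_p * cp)
Denominator = 21.6 * 1.18 = 25.4880
Temperature rise = 41699 / 25.4880 = 1636.02 K
T_ad = 60 + 1636.02 = 1696.02 deg C


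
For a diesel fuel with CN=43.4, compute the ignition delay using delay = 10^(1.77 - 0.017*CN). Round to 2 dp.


delay = 10^(1.77 - 0.017*CN)
Exponent = 1.77 - 0.017*43.4 = 1.0322
delay = 10^1.0322 = 10.77 ms


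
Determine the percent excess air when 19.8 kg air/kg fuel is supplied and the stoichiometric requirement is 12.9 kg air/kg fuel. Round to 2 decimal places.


Excess air = actual - stoichiometric = 19.8 - 12.9 = 6.90 kg/kg fuel
Excess air % = (excess / stoich) * 100 = (6.90 / 12.9) * 100 = 53.49%


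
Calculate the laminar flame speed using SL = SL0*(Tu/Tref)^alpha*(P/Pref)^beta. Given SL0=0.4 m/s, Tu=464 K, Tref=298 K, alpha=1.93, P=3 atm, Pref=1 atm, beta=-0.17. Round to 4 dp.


SL = SL0 * (Tu/Tref)^alpha * (P/Pref)^beta
T ratio = 464/298 = 1.55704698
(T ratio)^alpha = 1.55704698^1.93 = 2.350403
(P/Pref)^beta = 3^(-0.17) = 0.829639
SL = 0.4 * 2.350403 * 0.829639 = 0.7800 m/s


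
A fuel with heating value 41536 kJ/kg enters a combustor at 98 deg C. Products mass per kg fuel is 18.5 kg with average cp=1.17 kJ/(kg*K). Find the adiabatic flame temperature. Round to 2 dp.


T_ad = T_in + Hc / (m_p * cp)
Denominator = 18.5 * 1.17 = 21.6450
Temperature rise = 41536 / 21.6450 = 1918.97 K
T_ad = 98 + 1918.97 = 2016.97 deg C


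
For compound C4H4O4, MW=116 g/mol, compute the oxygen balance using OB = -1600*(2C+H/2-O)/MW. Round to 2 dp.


OB = -1600 * (2C + H/2 - O) / MW
Inner = 2*4 + 4/2 - 4 = 6.00
OB = -1600 * 6.00 / 116 = -82.76%


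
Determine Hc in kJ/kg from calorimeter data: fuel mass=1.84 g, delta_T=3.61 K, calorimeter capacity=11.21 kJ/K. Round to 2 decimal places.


Hc = C_cal * delta_T / m_fuel
Q_released = 11.21 * 3.61 = 40.4681 kJ
m_fuel = 1.84 g = 1.84/1000 kg = 0.001840 kg
Hc = 40.4681 / 0.001840 = 21993.53 kJ/kg


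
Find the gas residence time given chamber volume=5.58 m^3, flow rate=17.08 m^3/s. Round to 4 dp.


tau = V / Q_flow
tau = 5.58 / 17.08 = 0.3267 s


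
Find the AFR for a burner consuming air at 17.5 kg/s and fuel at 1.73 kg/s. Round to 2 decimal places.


AFR = m_air / m_fuel
AFR = 17.5 / 1.73 = 10.12


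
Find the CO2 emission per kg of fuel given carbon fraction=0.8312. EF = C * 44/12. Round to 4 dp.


EF = C_frac * (M_CO2 / M_C)
EF = 0.8312 * (44/12)
EF = 0.8312 * 3.666667 = 3.0477 kg_CO2/kg_fuel


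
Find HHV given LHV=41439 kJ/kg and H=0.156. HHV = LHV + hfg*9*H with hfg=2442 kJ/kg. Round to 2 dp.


HHV = LHV + hfg * 9 * H
Water addition = 2442 * 9 * 0.156 = 3428.568 kJ/kg
HHV = 41439 + 3428.568 = 44867.57 kJ/kg


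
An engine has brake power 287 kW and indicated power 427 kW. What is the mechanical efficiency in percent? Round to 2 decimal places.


eta_mech = (BP / IP) * 100
Ratio = 287 / 427 = 0.6721
eta_mech = 0.6721 * 100 = 67.21%


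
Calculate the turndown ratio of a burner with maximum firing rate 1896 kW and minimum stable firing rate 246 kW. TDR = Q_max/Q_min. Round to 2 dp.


TDR = Q_max / Q_min
TDR = 1896 / 246 = 7.71


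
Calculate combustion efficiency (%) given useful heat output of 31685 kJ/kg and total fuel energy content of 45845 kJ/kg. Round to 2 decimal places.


Efficiency = (Q_useful / Q_fuel) * 100
Efficiency = (31685 / 45845) * 100
Efficiency = 0.6911 * 100 = 69.11%


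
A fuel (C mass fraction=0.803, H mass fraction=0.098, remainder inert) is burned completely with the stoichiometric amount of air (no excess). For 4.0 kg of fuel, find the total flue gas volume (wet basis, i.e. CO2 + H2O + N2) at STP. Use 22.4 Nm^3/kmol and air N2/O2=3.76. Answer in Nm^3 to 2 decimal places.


Per kg fuel: CO2 = (C/12 kmol)*22.4 = (0.803/12)*22.4 = 1.49893 Nm^3
Per kg fuel: H2O = (H/2 kmol)*22.4 = (0.098/2)*22.4 = 1.09760 Nm^3
O2 needed per kg fuel = C/12 + H/4 = 0.803/12 + 0.098/4 = 0.09141667 kmol
Per kg fuel: N2 = O2*3.76*22.4 = 0.09141667*3.76*22.4 = 7.69948 Nm^3
Total per kg = 1.49893 + 1.09760 + 7.69948 = 10.29601 Nm^3
Total = 10.29601 * 4.0 = 41.18 Nm^3


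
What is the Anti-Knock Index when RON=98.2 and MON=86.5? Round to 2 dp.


AKI = (RON + MON) / 2
AKI = (98.2 + 86.5) / 2
AKI = 184.7 / 2 = 92.35


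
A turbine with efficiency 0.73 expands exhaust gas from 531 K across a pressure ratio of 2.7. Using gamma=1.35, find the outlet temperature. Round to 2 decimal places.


T_out = T_in * (1 - eta * (1 - PR^(-(gamma-1)/gamma)))
Exponent = -(1.35-1)/1.35 = -0.25925926
PR^exp = 2.7^(-0.25925926) = 0.77297411
Factor = 1 - 0.73*(1 - 0.77297411) = 0.83427110
T_out = 531 * 0.83427110 = 443.00 K


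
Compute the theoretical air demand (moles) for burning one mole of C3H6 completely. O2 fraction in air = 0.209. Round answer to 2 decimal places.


Balanced combustion: C3H6 + 4.5 O2 -> 3 CO2 + 3 H2O
O2 needed = C + H/4 = 3 + 6/4 = 4.50 moles
Air moles = O2 / 0.209 = 4.50 / 0.209 = 21.53 moles air


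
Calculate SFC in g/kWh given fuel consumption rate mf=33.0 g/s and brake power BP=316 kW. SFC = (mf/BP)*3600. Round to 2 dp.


SFC = (mf / BP) * 3600
Rate = 33.0 / 316 = 0.104430 g/(s*kW)
SFC = 0.104430 * 3600 = 375.95 g/kWh


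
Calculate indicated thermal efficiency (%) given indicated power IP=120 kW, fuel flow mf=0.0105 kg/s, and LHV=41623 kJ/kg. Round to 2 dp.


eta_ith = (IP / (mf * LHV)) * 100
Denominator = 0.0105 * 41623 = 437.0415 kW
eta_ith = (120 / 437.0415) * 100 = 27.46%


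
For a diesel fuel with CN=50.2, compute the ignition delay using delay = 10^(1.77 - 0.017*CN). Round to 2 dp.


delay = 10^(1.77 - 0.017*CN)
Exponent = 1.77 - 0.017*50.2 = 0.9166
delay = 10^0.9166 = 8.25 ms


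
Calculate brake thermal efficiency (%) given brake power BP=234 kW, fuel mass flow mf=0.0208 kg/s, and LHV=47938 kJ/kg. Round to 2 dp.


eta_BTE = (BP / (mf * LHV)) * 100
Denominator = 0.0208 * 47938 = 997.1104 kW
eta_BTE = (234 / 997.1104) * 100 = 23.47%


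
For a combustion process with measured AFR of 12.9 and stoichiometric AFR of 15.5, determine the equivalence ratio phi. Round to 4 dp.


phi = AFR_stoich / AFR_actual
phi = 15.5 / 12.9 = 1.2016


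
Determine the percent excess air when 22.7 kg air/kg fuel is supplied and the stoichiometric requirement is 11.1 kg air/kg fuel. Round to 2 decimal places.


Excess air = actual - stoichiometric = 22.7 - 11.1 = 11.60 kg/kg fuel
Excess air % = (excess / stoich) * 100 = (11.60 / 11.1) * 100 = 104.50%


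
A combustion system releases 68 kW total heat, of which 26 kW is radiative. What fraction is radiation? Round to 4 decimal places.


f_rad = Q_rad / Q_total
f_rad = 26 / 68 = 0.3824


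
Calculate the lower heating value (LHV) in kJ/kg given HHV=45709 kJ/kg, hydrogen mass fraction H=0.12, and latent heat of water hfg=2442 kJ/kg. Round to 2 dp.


LHV = HHV - hfg * 9 * H
Water correction = 2442 * 9 * 0.12 = 2637.360 kJ/kg
LHV = 45709 - 2637.360 = 43071.64 kJ/kg


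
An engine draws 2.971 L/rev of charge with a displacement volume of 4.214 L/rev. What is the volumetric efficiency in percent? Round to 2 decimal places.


eta_v = (V_actual / V_disp) * 100
Ratio = 2.971 / 4.214 = 0.7050
eta_v = 0.7050 * 100 = 70.50%


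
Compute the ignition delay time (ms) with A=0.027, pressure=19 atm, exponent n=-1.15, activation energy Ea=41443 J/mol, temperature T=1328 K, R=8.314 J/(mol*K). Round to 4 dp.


tau = A * P^n * exp(Ea/(R*T))
P^n = 19^(-1.15) = 0.03384023
Ea/(R*T) = 41443/(8.314*1328) = 3.753558
exp(Ea/(R*T)) = 42.672627
tau = 0.027 * 0.03384023 * 42.672627 = 0.0390 ms


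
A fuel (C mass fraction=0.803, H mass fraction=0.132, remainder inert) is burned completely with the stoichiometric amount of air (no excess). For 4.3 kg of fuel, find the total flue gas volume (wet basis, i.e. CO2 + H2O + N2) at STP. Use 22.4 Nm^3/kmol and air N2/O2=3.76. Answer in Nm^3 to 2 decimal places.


Per kg fuel: CO2 = (C/12 kmol)*22.4 = (0.803/12)*22.4 = 1.49893 Nm^3
Per kg fuel: H2O = (H/2 kmol)*22.4 = (0.132/2)*22.4 = 1.47840 Nm^3
O2 needed per kg fuel = C/12 + H/4 = 0.803/12 + 0.132/4 = 0.09991667 kmol
Per kg fuel: N2 = O2*3.76*22.4 = 0.09991667*3.76*22.4 = 8.41538 Nm^3
Total per kg = 1.49893 + 1.47840 + 8.41538 = 11.39271 Nm^3
Total = 11.39271 * 4.3 = 48.99 Nm^3


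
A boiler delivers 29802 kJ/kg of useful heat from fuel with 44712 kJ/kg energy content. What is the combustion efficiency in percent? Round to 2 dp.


Efficiency = (Q_useful / Q_fuel) * 100
Efficiency = (29802 / 44712) * 100
Efficiency = 0.6665 * 100 = 66.65%


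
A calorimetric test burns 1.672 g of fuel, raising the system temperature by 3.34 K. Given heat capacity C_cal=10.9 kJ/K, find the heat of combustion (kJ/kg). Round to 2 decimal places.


Hc = C_cal * delta_T / m_fuel
Q_released = 10.9 * 3.34 = 36.4060 kJ
m_fuel = 1.672 g = 1.672/1000 kg = 0.001672 kg
Hc = 36.4060 / 0.001672 = 21773.92 kJ/kg


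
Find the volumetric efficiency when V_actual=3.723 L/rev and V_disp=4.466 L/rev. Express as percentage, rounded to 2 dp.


eta_v = (V_actual / V_disp) * 100
Ratio = 3.723 / 4.466 = 0.8336
eta_v = 0.8336 * 100 = 83.36%


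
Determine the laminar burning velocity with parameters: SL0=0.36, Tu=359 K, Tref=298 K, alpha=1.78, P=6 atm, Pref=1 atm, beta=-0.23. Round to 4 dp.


SL = SL0 * (Tu/Tref)^alpha * (P/Pref)^beta
T ratio = 359/298 = 1.20469799
(T ratio)^alpha = 1.20469799^1.78 = 1.393039
(P/Pref)^beta = 6^(-0.23) = 0.662255
SL = 0.36 * 1.393039 * 0.662255 = 0.3321 m/s


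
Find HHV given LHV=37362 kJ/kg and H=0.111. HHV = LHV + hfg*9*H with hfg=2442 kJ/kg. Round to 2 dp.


HHV = LHV + hfg * 9 * H
Water addition = 2442 * 9 * 0.111 = 2439.558 kJ/kg
HHV = 37362 + 2439.558 = 39801.56 kJ/kg


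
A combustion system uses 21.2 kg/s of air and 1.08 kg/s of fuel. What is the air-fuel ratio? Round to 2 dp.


AFR = m_air / m_fuel
AFR = 21.2 / 1.08 = 19.63


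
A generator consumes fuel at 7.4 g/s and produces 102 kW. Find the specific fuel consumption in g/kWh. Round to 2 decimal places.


SFC = (mf / BP) * 3600
Rate = 7.4 / 102 = 0.072549 g/(s*kW)
SFC = 0.072549 * 3600 = 261.18 g/kWh


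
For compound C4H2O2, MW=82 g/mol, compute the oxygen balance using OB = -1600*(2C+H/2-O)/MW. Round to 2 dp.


OB = -1600 * (2C + H/2 - O) / MW
Inner = 2*4 + 2/2 - 2 = 7.00
OB = -1600 * 7.00 / 82 = -136.59%


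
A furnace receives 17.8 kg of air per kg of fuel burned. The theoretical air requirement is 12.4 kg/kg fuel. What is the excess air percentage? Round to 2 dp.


Excess air = actual - stoichiometric = 17.8 - 12.4 = 5.40 kg/kg fuel
Excess air % = (excess / stoich) * 100 = (5.40 / 12.4) * 100 = 43.55%


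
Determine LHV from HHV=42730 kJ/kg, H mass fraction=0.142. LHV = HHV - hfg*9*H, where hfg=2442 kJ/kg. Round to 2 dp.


LHV = HHV - hfg * 9 * H
Water correction = 2442 * 9 * 0.142 = 3120.876 kJ/kg
LHV = 42730 - 3120.876 = 39609.12 kJ/kg


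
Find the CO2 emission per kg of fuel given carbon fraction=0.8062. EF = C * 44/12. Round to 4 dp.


EF = C_frac * (M_CO2 / M_C)
EF = 0.8062 * (44/12)
EF = 0.8062 * 3.666667 = 2.9561 kg_CO2/kg_fuel


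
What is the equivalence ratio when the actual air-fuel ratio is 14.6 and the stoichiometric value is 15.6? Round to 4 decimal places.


phi = AFR_stoich / AFR_actual
phi = 15.6 / 14.6 = 1.0685


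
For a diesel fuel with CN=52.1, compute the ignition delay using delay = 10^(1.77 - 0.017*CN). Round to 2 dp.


delay = 10^(1.77 - 0.017*CN)
Exponent = 1.77 - 0.017*52.1 = 0.8843
delay = 10^0.8843 = 7.66 ms


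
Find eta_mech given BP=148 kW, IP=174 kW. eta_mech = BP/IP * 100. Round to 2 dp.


eta_mech = (BP / IP) * 100
Ratio = 148 / 174 = 0.8506
eta_mech = 0.8506 * 100 = 85.06%


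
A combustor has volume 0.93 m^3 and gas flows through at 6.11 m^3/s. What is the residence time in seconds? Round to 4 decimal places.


tau = V / Q_flow
tau = 0.93 / 6.11 = 0.1522 s


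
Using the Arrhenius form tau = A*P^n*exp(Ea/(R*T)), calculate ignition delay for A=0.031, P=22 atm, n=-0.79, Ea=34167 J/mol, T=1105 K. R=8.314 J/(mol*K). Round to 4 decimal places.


tau = A * P^n * exp(Ea/(R*T))
P^n = 22^(-0.79) = 0.08699336
Ea/(R*T) = 34167/(8.314*1105) = 3.719072
exp(Ea/(R*T)) = 41.226106
tau = 0.031 * 0.08699336 * 41.226106 = 0.1112 ms


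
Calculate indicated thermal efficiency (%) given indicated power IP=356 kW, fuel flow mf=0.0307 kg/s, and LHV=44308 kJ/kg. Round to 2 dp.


eta_ith = (IP / (mf * LHV)) * 100
Denominator = 0.0307 * 44308 = 1360.2556 kW
eta_ith = (356 / 1360.2556) * 100 = 26.17%


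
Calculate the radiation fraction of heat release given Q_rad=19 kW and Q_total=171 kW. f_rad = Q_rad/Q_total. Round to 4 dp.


f_rad = Q_rad / Q_total
f_rad = 19 / 171 = 0.1111


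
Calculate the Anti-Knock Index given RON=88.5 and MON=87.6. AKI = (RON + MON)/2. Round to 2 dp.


AKI = (RON + MON) / 2
AKI = (88.5 + 87.6) / 2
AKI = 176.1 / 2 = 88.05


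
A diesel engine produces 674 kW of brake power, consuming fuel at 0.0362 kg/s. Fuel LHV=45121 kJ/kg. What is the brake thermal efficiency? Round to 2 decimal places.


eta_BTE = (BP / (mf * LHV)) * 100
Denominator = 0.0362 * 45121 = 1633.3802 kW
eta_BTE = (674 / 1633.3802) * 100 = 41.26%


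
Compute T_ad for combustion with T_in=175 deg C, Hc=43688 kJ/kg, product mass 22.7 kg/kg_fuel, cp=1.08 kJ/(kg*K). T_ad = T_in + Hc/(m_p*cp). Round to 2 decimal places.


T_ad = T_in + Hc / (m_p * cp)
Denominator = 22.7 * 1.08 = 24.5160
Temperature rise = 43688 / 24.5160 = 1782.02 K
T_ad = 175 + 1782.02 = 1957.02 deg C


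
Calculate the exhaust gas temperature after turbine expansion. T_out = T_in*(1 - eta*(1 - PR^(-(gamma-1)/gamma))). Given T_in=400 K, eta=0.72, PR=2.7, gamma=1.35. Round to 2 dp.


T_out = T_in * (1 - eta * (1 - PR^(-(gamma-1)/gamma)))
Exponent = -(1.35-1)/1.35 = -0.25925926
PR^exp = 2.7^(-0.25925926) = 0.77297411
Factor = 1 - 0.72*(1 - 0.77297411) = 0.83654136
T_out = 400 * 0.83654136 = 334.62 K


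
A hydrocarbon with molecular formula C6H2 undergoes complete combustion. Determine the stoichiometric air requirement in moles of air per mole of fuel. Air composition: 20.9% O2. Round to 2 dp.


Balanced combustion: C6H2 + 6.5 O2 -> 6 CO2 + 1 H2O
O2 needed = C + H/4 = 6 + 2/4 = 6.50 moles
Air moles = O2 / 0.209 = 6.50 / 0.209 = 31.10 moles air


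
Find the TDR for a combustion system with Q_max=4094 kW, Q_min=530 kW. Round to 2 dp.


TDR = Q_max / Q_min
TDR = 4094 / 530 = 7.72


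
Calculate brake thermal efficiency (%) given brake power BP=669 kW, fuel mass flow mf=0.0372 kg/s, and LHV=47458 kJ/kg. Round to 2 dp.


eta_BTE = (BP / (mf * LHV)) * 100
Denominator = 0.0372 * 47458 = 1765.4376 kW
eta_BTE = (669 / 1765.4376) * 100 = 37.89%


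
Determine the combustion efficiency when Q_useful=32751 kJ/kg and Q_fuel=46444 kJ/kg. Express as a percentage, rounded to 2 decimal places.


Efficiency = (Q_useful / Q_fuel) * 100
Efficiency = (32751 / 46444) * 100
Efficiency = 0.7052 * 100 = 70.52%


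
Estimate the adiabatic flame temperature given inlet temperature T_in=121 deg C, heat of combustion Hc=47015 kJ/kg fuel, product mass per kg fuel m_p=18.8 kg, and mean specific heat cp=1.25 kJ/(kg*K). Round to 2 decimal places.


T_ad = T_in + Hc / (m_p * cp)
Denominator = 18.8 * 1.25 = 23.5000
Temperature rise = 47015 / 23.5000 = 2000.64 K
T_ad = 121 + 2000.64 = 2121.64 deg C


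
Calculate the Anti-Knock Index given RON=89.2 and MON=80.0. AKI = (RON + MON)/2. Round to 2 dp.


AKI = (RON + MON) / 2
AKI = (89.2 + 80.0) / 2
AKI = 169.2 / 2 = 84.60


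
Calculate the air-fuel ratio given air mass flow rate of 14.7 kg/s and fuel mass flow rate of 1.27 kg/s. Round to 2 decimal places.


AFR = m_air / m_fuel
AFR = 14.7 / 1.27 = 11.57


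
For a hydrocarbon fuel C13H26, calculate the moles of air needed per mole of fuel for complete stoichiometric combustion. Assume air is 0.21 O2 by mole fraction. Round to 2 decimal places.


Balanced combustion: C13H26 + 19.5 O2 -> 13 CO2 + 13 H2O
O2 needed = C + H/4 = 13 + 26/4 = 19.50 moles
Air moles = O2 / 0.21 = 19.50 / 0.21 = 92.86 moles air


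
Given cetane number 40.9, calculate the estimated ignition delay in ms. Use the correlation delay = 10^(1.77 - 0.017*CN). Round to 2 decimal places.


delay = 10^(1.77 - 0.017*CN)
Exponent = 1.77 - 0.017*40.9 = 1.0747
delay = 10^1.0747 = 11.88 ms


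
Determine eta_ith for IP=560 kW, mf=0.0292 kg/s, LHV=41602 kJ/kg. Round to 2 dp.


eta_ith = (IP / (mf * LHV)) * 100
Denominator = 0.0292 * 41602 = 1214.7784 kW
eta_ith = (560 / 1214.7784) * 100 = 46.10%


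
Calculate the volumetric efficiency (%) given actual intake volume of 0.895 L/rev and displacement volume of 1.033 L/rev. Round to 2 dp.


eta_v = (V_actual / V_disp) * 100
Ratio = 0.895 / 1.033 = 0.8664
eta_v = 0.8664 * 100 = 86.64%


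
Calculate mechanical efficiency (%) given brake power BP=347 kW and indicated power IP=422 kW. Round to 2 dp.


eta_mech = (BP / IP) * 100
Ratio = 347 / 422 = 0.8223
eta_mech = 0.8223 * 100 = 82.23%


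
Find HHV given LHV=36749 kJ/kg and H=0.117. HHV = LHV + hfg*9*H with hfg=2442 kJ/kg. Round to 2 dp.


HHV = LHV + hfg * 9 * H
Water addition = 2442 * 9 * 0.117 = 2571.426 kJ/kg
HHV = 36749 + 2571.426 = 39320.43 kJ/kg


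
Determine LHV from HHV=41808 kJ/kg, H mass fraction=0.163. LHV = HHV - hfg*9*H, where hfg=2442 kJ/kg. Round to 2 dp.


LHV = HHV - hfg * 9 * H
Water correction = 2442 * 9 * 0.163 = 3582.414 kJ/kg
LHV = 41808 - 3582.414 = 38225.59 kJ/kg


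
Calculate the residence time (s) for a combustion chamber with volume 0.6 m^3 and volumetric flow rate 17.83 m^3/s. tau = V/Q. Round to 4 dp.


tau = V / Q_flow
tau = 0.6 / 17.83 = 0.0337 s


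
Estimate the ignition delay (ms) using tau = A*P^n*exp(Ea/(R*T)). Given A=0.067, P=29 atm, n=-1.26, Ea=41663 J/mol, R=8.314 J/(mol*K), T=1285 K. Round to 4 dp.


tau = A * P^n * exp(Ea/(R*T))
P^n = 29^(-1.26) = 0.01436741
Ea/(R*T) = 41663/(8.314*1285) = 3.899756
exp(Ea/(R*T)) = 49.390377
tau = 0.067 * 0.01436741 * 49.390377 = 0.0475 ms


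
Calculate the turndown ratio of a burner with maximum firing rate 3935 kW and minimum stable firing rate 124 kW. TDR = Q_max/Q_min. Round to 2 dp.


TDR = Q_max / Q_min
TDR = 3935 / 124 = 31.73


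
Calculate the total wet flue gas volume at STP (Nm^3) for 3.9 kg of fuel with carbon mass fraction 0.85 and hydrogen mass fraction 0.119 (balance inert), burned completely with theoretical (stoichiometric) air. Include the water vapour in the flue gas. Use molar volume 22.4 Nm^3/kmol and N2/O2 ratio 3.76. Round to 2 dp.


Per kg fuel: CO2 = (C/12 kmol)*22.4 = (0.85/12)*22.4 = 1.58667 Nm^3
Per kg fuel: H2O = (H/2 kmol)*22.4 = (0.119/2)*22.4 = 1.33280 Nm^3
O2 needed per kg fuel = C/12 + H/4 = 0.85/12 + 0.119/4 = 0.10058333 kmol
Per kg fuel: N2 = O2*3.76*22.4 = 0.10058333*3.76*22.4 = 8.47153 Nm^3
Total per kg = 1.58667 + 1.33280 + 8.47153 = 11.39100 Nm^3
Total = 11.39100 * 3.9 = 44.42 Nm^3


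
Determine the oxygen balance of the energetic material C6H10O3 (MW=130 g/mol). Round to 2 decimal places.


OB = -1600 * (2C + H/2 - O) / MW
Inner = 2*6 + 10/2 - 3 = 14.00
OB = -1600 * 14.00 / 130 = -172.31%


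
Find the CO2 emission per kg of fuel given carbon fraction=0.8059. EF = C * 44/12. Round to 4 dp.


EF = C_frac * (M_CO2 / M_C)
EF = 0.8059 * (44/12)
EF = 0.8059 * 3.666667 = 2.9550 kg_CO2/kg_fuel


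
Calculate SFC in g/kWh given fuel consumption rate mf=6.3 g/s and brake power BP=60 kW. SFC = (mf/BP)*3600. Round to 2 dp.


SFC = (mf / BP) * 3600
Rate = 6.3 / 60 = 0.105000 g/(s*kW)
SFC = 0.105000 * 3600 = 378.00 g/kWh


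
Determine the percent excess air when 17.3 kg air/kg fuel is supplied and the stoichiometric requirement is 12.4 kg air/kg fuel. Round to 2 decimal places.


Excess air = actual - stoichiometric = 17.3 - 12.4 = 4.90 kg/kg fuel
Excess air % = (excess / stoich) * 100 = (4.90 / 12.4) * 100 = 39.52%
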